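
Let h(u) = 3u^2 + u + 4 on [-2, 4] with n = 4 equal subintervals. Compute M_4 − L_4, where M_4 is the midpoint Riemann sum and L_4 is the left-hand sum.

21.375

M_4 = 98.625.
L_4 = 77.25.
M_4 − L_4 = 21.375.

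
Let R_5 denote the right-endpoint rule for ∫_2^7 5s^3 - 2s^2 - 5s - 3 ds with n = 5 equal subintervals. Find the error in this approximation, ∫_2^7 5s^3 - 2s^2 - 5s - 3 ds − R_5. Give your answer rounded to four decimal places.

Exact integral: ∫_2^7 f(s) ds ≈ 2630.416667.
R_5 = 3465.
Error ≈ 2630.416667 − 3465 ≈ -834.5833.

-834.5833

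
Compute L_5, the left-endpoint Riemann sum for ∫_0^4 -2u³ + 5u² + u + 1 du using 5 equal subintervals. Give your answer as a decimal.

5.28

Δu = (4 − 0)/5 = 0.8.
Left endpoints: 0, 0.8, 1.6, 2.4, 3.2.
f(0) = 1, f(0.8) = 3.976, f(1.6) = 7.208, f(2.4) = 4.552, f(3.2) = -10.136.
Sum = Δu · [f(0) + f(0.8) + f(1.6) + f(2.4) + f(3.2)].
Sum = 5.28.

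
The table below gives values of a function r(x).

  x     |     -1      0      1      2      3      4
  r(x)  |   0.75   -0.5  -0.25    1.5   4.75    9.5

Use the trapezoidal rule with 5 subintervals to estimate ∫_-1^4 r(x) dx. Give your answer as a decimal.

10.625

Δx = 1.
T_5 = (1/2)·[0.75 + 2·(-0.5) + 2·(-0.25) + 2·1.5 + 2·4.75 + 9.5] = 10.625.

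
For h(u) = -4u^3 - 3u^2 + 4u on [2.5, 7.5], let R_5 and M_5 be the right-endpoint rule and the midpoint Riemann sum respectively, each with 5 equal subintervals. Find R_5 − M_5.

R_5 = -4361.25.
M_5 = -3405.
R_5 − M_5 = -956.25.

-956.25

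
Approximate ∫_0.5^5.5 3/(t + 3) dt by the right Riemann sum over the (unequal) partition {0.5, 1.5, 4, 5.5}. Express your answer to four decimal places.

2.2675

Subinterval widths: 1, 2.5, 1.5.
Right endpoints: 1.5, 4, 5.5.
f(1.5) = 2/3, f(4) = 3/7, f(5.5) = 6/17.
Sum = Σ Δt_i · f(t_i).
Sum ≈ 2.2675.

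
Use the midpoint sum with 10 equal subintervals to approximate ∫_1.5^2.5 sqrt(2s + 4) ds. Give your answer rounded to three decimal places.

Δs = (2.5 − 1.5)/10 = 0.1.
Midpoints: 1.55, 1.65, 1.75, 1.85, 1.95, 2.05, 2.15, 2.25, 2.35, 2.45.
f(1.55) ≈ 2.665, f(1.65) ≈ 2.702, f(1.75) ≈ 2.739, f(1.85) ≈ 2.775, f(1.95) ≈ 2.811, f(2.05) ≈ 2.846, f(2.15) ≈ 2.881, f(2.25) ≈ 2.915, f(2.35) ≈ 2.950, f(2.45) ≈ 2.983.
Sum = Δs · [f(1.55) + f(1.65) + f(1.75) + ...].
Sum ≈ 2.827.

2.827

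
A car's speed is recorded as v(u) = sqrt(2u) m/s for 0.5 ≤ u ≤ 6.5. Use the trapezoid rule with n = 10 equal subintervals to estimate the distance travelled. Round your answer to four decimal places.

15.2695

Δu = (6.5 − 0.5)/10 = 0.6.
v(0.5) ≈ 1.0000, v(1.1) ≈ 1.4832, v(1.7) ≈ 1.8439, v(2.3) ≈ 2.1448, v(2.9) ≈ 2.4083, v(3.5) ≈ 2.6458, v(4.1) ≈ 2.8636, v(4.7) ≈ 3.0659, v(5.3) ≈ 3.2558, v(5.9) ≈ 3.4351, v(6.5) ≈ 3.6056.
T_10 = (Δu/2)·[v(u_0) + 2v(u_1) + ... + 2v(u_{9}) + v(u_10)].
Sum ≈ 15.2695.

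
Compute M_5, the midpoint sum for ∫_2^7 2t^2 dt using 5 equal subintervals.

222.5

Δt = (7 − 2)/5 = 1.
Midpoints: 2.5, 3.5, 4.5, 5.5, 6.5.
f(2.5) = 12.5, f(3.5) = 24.5, f(4.5) = 40.5, f(5.5) = 60.5, f(6.5) = 84.5.
Sum = Δt · [f(2.5) + f(3.5) + f(4.5) + f(5.5) + f(6.5)].
Sum = 222.5.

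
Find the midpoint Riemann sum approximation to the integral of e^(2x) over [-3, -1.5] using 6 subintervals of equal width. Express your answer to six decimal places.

Δx = (-1.5 − (-3))/6 = 0.25.
Midpoints: -2.875, -2.625, -2.375, -2.125, -1.875, -1.625.
f(-2.875) ≈ 0.003183, f(-2.625) ≈ 0.005248, f(-2.375) ≈ 0.008652, f(-2.125) ≈ 0.014264, f(-1.875) ≈ 0.023518, f(-1.625) ≈ 0.038774.
Sum = Δx · [f(-2.875) + f(-2.625) + f(-2.375) + ...].
Sum ≈ 0.023410.

0.023410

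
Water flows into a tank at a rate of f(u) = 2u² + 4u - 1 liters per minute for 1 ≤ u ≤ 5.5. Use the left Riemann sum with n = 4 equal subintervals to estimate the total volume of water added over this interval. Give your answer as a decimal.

123.1171875

Δu = (5.5 − 1)/4 = 1.125.
Left endpoints: 1, 2.125, 3.25, 4.375.
f(1) = 5, f(2.125) = 16.53125, f(3.25) = 33.125, f(4.375) = 54.78125.
Sum = Δu · [f(1) + f(2.125) + f(3.25) + f(4.375)].
Sum = 123.1171875.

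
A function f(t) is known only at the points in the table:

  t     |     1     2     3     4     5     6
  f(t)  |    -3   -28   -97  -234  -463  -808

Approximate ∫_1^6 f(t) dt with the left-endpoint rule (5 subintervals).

-825

Δt = 1.
Sum = 1·[(-3) + (-28) + (-97) + (-234) + (-463)] = -825.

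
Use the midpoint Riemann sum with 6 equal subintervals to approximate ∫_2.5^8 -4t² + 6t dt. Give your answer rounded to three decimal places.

-487.043

Δt = (8 − 2.5)/6 = 11/12.
Midpoints: 71/24, 3.875, 115/24, 137/24, 6.625, 181/24.
f(71/24) = -2485/144, f(3.875) = -36.8125, f(115/24) = -9085/144, f(137/24) = -13837/144, f(6.625) = -135.8125, f(181/24) = -26245/144.
Sum = Δt · [f(71/24) + f(3.875) + f(115/24) + ...].
Sum ≈ -487.043.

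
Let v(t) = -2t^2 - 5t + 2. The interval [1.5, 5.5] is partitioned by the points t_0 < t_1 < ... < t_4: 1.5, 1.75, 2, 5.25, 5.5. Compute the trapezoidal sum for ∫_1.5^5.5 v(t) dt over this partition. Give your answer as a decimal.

Subinterval widths: 0.25, 0.25, 3.25, 0.25.
v(1.5) = -10, v(1.75) = -12.875, v(2) = -16, v(5.25) = -79.375, v(5.5) = -86.
On each subinterval the trapezoid contributes (Δt_i/2)·[v(t_{i-1}) + v(t_i)].
Sum = -182.125.

-182.125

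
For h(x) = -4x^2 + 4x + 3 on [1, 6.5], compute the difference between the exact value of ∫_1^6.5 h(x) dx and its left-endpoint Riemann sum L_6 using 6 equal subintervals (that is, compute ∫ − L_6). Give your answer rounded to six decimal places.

Exact integral: ∫_1^6.5 h(x) dx ≈ -265.83333333.
L_6 ≈ -203.37268519.
Error ≈ -265.83333333 − (-203.37268519) ≈ -62.460648.

-62.460648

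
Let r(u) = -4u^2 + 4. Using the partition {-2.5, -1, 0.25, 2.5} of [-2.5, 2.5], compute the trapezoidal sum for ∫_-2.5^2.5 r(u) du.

Subinterval widths: 1.5, 1.25, 2.25.
r(-2.5) = -21, r(-1) = 0, r(0.25) = 3.75, r(2.5) = -21.
On each subinterval the trapezoid contributes (Δu_i/2)·[r(u_{i-1}) + r(u_i)].
Sum = -32.8125.

-32.8125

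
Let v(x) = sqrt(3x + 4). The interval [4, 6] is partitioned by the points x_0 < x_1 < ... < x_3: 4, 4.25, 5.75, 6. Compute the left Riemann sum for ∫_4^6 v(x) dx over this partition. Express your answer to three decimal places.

8.291

Subinterval widths: 0.25, 1.5, 0.25.
Left endpoints: 4, 4.25, 5.75.
v(4) ≈ 4.000, v(4.25) ≈ 4.093, v(5.75) ≈ 4.610.
Sum = Σ Δx_i · v(x_i).
Sum ≈ 8.291.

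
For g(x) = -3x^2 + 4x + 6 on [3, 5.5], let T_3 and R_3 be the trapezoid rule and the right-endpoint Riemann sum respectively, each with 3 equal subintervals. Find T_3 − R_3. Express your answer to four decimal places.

T_3 ≈ -82.743056.
R_3 ≈ -105.138889.
T_3 − R_3 ≈ 22.3958.

22.3958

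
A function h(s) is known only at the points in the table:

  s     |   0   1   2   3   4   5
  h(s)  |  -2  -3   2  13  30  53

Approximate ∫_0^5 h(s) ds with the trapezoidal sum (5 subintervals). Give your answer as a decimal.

Δs = 1.
T_5 = (1/2)·[(-2) + 2·(-3) + 2·2 + 2·13 + 2·30 + 53] = 67.5.

67.5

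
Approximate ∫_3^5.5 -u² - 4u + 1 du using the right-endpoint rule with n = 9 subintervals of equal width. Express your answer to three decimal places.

Δu = (5.5 − 3)/9 = 5/18.
Right endpoints: 59/18, 32/9, 23/6, 37/9, 79/18, 14/3, 89/18, 47/9, 5.5.
f(59/18) = -7405/324, f(32/9) = -2095/81, f(23/6) = -1045/36, f(37/9) = -2620/81, f(79/18) = -11605/324, f(14/3) = -355/9, f(89/18) = -14005/324, f(47/9) = -3820/81, f(5.5) = -51.25.
Sum = Δu · [f(59/18) + f(32/9) + f(23/6) + ...].
Sum ≈ -90.831.

-90.831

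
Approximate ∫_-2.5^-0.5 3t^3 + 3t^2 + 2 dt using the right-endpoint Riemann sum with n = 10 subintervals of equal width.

Δt = (-0.5 − (-2.5))/10 = 0.2.
Right endpoints: -2.3, -2.1, -1.9, -1.7, -1.5, -1.3, -1.1, -0.9, -0.7, -0.5.
f(-2.3) = -18.631, f(-2.1) = -12.553, f(-1.9) = -7.747, f(-1.7) = -4.069, f(-1.5) = -1.375, f(-1.3) = 0.479, f(-1.1) = 1.637, f(-0.9) = 2.243, f(-0.7) = 2.441, f(-0.5) = 2.375.
Sum = Δt · [f(-2.3) + f(-2.1) + f(-1.9) + ...].
Sum = -7.04.

-7.04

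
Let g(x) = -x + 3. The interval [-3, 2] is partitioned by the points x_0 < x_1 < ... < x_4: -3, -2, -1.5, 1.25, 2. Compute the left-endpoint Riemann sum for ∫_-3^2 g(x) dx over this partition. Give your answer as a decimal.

Subinterval widths: 1, 0.5, 2.75, 0.75.
Left endpoints: -3, -2, -1.5, 1.25.
g(-3) = 6, g(-2) = 5, g(-1.5) = 4.5, g(1.25) = 1.75.
Sum = Σ Δx_i · g(x_i).
Sum = 22.1875.

22.1875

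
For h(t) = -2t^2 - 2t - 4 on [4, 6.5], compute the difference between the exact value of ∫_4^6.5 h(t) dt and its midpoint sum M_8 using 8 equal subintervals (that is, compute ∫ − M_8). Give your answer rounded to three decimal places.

-0.041

Exact integral: ∫_4^6.5 h(t) dt ≈ -176.66667.
M_8 ≈ -176.62598.
Error ≈ -176.66667 − (-176.62598) ≈ -0.041.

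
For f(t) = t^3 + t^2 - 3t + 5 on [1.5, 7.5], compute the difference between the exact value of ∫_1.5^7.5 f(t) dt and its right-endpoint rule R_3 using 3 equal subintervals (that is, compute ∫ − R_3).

Exact integral: ∫_1.5^7.5 f(t) dt = 878.25.
R_3 = 1390.75.
Error = 878.25 − 1390.75 = -512.5.

-512.5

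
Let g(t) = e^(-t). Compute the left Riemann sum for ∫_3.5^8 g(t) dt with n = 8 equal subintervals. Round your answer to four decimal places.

0.0390

Δt = (8 − 3.5)/8 = 0.5625.
Left endpoints: 3.5, 4.0625, 4.625, 5.1875, 5.75, 6.3125, 6.875, 7.4375.
g(3.5) ≈ 0.0302, g(4.0625) ≈ 0.0172, g(4.625) ≈ 0.0098, g(5.1875) ≈ 0.0056, g(5.75) ≈ 0.0032, g(6.3125) ≈ 0.0018, g(6.875) ≈ 0.0010, g(7.4375) ≈ 0.0006.
Sum = Δt · [g(3.5) + g(4.0625) + g(4.625) + ...].
Sum ≈ 0.0390.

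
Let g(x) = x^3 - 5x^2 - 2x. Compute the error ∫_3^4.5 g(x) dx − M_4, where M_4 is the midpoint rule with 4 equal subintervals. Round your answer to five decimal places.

0.10986

Exact integral: ∫_3^4.5 g(x) dx = -35.859375.
M_4 ≈ -35.9692383.
Error ≈ -35.859375 − (-35.9692383) ≈ 0.10986.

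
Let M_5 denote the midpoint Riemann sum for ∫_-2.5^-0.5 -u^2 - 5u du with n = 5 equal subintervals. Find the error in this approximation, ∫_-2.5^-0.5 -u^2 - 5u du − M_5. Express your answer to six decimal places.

Exact integral: ∫_-2.5^-0.5 f(u) du ≈ 9.83333333.
M_5 = 9.86.
Error ≈ 9.83333333 − 9.86 ≈ -0.026667.

-0.026667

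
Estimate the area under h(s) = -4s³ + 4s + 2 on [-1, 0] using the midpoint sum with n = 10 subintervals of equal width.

0.995

Δs = (0 − (-1))/10 = 0.1.
Midpoints: -0.95, -0.85, -0.75, -0.65, -0.55, -0.45, -0.35, -0.25, -0.15, -0.05.
h(-0.95) = 1.6295, h(-0.85) = 1.0565, h(-0.75) = 0.6875, h(-0.65) = 0.4985, h(-0.55) = 0.4655, h(-0.45) = 0.5645, h(-0.35) = 0.7715, h(-0.25) = 1.0625, h(-0.15) = 1.4135, h(-0.05) = 1.8005.
Sum = Δs · [h(-0.95) + h(-0.85) + h(-0.75) + ...].
Sum = 0.995.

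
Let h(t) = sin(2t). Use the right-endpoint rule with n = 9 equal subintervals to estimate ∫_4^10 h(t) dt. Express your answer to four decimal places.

Δt = (10 − 4)/9 = 2/3.
Right endpoints: 14/3, 16/3, 6, 20/3, 22/3, 8, 26/3, 28/3, 10.
h(14/3) ≈ 0.0913, h(16/3) ≈ -0.9464, h(6) ≈ -0.5366, h(20/3) ≈ 0.6940, h(22/3) ≈ 0.8631, h(8) ≈ -0.2879, h(26/3) ≈ -0.9985, h(28/3) ≈ -0.1819, h(10) ≈ 0.9129.
Sum = Δt · [h(14/3) + h(16/3) + h(6) + ...].
Sum ≈ -0.2600.

-0.2600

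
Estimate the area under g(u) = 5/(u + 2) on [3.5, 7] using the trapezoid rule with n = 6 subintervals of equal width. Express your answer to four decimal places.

Δu = (7 − 3.5)/6 = 7/12.
g(3.5) = 10/11, g(49/12) = 60/73, g(14/3) = 0.75, g(5.25) = 20/29, g(35/6) = 30/47, g(77/12) = 60/101, g(7) = 5/9.
T_6 = (Δu/2)·[g(u_0) + 2g(u_1) + ... + 2g(u_{5}) + g(u_6)].
Sum ≈ 2.4653.

2.4653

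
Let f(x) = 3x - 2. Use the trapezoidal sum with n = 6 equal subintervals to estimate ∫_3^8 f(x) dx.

72.5

Δx = (8 − 3)/6 = 5/6.
f(3) = 7, f(23/6) = 9.5, f(14/3) = 12, f(5.5) = 14.5, f(19/3) = 17, f(43/6) = 19.5, f(8) = 22.
T_6 = (Δx/2)·[f(x_0) + 2f(x_1) + ... + 2f(x_{5}) + f(x_6)].
Sum = 72.5.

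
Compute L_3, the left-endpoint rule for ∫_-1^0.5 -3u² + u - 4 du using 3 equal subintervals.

Δu = (0.5 − (-1))/3 = 0.5.
Left endpoints: -1, -0.5, 0.
f(-1) = -8, f(-0.5) = -5.25, f(0) = -4.
Sum = Δu · [f(-1) + f(-0.5) + f(0)].
Sum = -8.625.

-8.625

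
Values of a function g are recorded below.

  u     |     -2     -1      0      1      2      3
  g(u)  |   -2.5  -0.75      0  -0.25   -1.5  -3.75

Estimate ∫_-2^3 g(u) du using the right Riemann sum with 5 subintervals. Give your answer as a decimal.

-6.25

Δu = 1.
Sum = 1·[(-0.75) + 0 + (-0.25) + (-1.5) + (-3.75)] = -6.25.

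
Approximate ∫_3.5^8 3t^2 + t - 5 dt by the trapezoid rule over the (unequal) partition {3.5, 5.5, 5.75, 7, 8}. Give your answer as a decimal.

477.984375

Subinterval widths: 2, 0.25, 1.25, 1.
f(3.5) = 35.25, f(5.5) = 91.25, f(5.75) = 99.9375, f(7) = 149, f(8) = 195.
On each subinterval the trapezoid contributes (Δt_i/2)·[f(t_{i-1}) + f(t_i)].
Sum = 477.984375.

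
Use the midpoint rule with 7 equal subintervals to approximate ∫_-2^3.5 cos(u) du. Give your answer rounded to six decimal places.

Δu = (3.5 − (-2))/7 = 11/14.
Midpoints: -45/28, -23/28, -1/28, 0.75, 43/28, 65/28, 87/28.
f(-45/28) ≈ -0.036339, f(-23/28) ≈ 0.681176, f(-1/28) ≈ 0.999362, f(0.75) ≈ 0.731689, f(43/28) ≈ 0.035075, f(65/28) ≈ -0.682101, f(87/28) ≈ -0.999407.
Sum = Δu · [f(-45/28) + f(-23/28) + f(-1/28) + ...].
Sum ≈ 0.573144.

0.573144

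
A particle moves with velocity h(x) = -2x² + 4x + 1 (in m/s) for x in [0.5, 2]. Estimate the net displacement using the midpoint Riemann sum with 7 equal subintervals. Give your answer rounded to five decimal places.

Δx = (2 − 0.5)/7 = 3/14.
Midpoints: 17/28, 23/28, 29/28, 1.25, 41/28, 47/28, 53/28.
h(17/28) = 1055/392, h(23/28) = 1151/392, h(29/28) = 1175/392, h(1.25) = 2.875, h(41/28) = 1007/392, h(47/28) = 815/392, h(53/28) = 551/392.
Sum = Δx · [h(17/28) + h(23/28) + h(29/28) + ...].
Sum ≈ 3.76148.

3.76148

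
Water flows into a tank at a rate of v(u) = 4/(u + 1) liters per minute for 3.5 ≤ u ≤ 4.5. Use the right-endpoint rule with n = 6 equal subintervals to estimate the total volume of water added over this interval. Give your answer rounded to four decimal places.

Δu = (4.5 − 3.5)/6 = 1/6.
Right endpoints: 11/3, 23/6, 4, 25/6, 13/3, 4.5.
v(11/3) = 6/7, v(23/6) = 24/29, v(4) = 0.8, v(25/6) = 24/31, v(13/3) = 0.75, v(4.5) = 8/11.
Sum = Δu · [v(11/3) + v(23/6) + v(4) + ...].
Sum ≈ 0.7894.

0.7894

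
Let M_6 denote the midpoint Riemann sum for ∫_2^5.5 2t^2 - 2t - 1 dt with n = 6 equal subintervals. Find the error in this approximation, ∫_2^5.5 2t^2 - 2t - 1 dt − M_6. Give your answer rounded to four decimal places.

0.1985

Exact integral: ∫_2^5.5 f(t) dt ≈ 75.833333.
M_6 ≈ 75.634838.
Error ≈ 75.833333 − 75.634838 ≈ 0.1985.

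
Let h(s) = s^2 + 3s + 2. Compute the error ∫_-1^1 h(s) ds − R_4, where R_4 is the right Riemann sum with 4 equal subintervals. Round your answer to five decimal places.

-1.58333

Exact integral: ∫_-1^1 h(s) ds ≈ 4.6666667.
R_4 = 6.25.
Error ≈ 4.6666667 − 6.25 ≈ -1.58333.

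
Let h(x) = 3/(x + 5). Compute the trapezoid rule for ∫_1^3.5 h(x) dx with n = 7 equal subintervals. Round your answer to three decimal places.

1.045

Δx = (3.5 − 1)/7 = 5/14.
h(1) = 0.5, h(19/14) = 42/89, h(12/7) = 21/47, h(29/14) = 14/33, h(17/7) = 21/52, h(39/14) = 42/109, h(22/7) = 7/19, h(3.5) = 6/17.
T_7 = (Δx/2)·[h(x_0) + 2h(x_1) + ... + 2h(x_{6}) + h(x_7)].
Sum ≈ 1.045.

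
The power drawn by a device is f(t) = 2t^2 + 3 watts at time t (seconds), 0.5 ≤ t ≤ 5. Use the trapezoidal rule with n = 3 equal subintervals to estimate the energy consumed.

100.125

Δt = (5 − 0.5)/3 = 1.5.
f(0.5) = 3.5, f(2) = 11, f(3.5) = 27.5, f(5) = 53.
T_3 = (Δt/2)·[f(t_0) + 2f(t_1) + 2f(t_2) + f(t_3)].
Sum = 100.125.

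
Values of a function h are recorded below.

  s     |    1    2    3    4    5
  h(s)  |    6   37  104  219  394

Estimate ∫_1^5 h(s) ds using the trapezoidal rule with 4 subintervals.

560

Δs = 1.
T_4 = (1/2)·[6 + 2·37 + 2·104 + 2·219 + 394] = 560.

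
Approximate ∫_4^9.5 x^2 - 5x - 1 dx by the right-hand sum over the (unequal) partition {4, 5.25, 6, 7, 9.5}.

Subinterval widths: 1.25, 0.75, 1, 2.5.
Right endpoints: 5.25, 6, 7, 9.5.
f(5.25) = 0.3125, f(6) = 5, f(7) = 13, f(9.5) = 41.75.
Sum = Σ Δx_i · f(x_i).
Sum = 121.515625.

121.515625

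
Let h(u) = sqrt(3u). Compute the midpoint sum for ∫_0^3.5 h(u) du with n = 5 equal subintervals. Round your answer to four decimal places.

Δu = (3.5 − 0)/5 = 0.7.
Midpoints: 0.35, 1.05, 1.75, 2.45, 3.15.
h(0.35) ≈ 1.0247, h(1.05) ≈ 1.7748, h(1.75) ≈ 2.2913, h(2.45) ≈ 2.7111, h(3.15) ≈ 3.0741.
Sum = Δu · [h(0.35) + h(1.05) + h(1.75) + h(2.45) + h(3.15)].
Sum ≈ 7.6132.

7.6132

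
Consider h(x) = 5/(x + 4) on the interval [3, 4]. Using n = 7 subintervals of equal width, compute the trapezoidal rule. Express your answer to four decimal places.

Δx = (4 − 3)/7 = 1/7.
h(3) = 5/7, h(22/7) = 0.7, h(23/7) = 35/51, h(24/7) = 35/52, h(25/7) = 35/53, h(26/7) = 35/54, h(27/7) = 7/11, h(4) = 0.625.
T_7 = (Δx/2)·[h(x_0) + 2h(x_1) + ... + 2h(x_{6}) + h(x_7)].
Sum ≈ 0.6677.

0.6677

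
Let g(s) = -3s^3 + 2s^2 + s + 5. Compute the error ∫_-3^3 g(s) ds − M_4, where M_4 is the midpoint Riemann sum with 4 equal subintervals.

2.25

Exact integral: ∫_-3^3 g(s) ds = 66.
M_4 = 63.75.
Error = 66 − 63.75 = 2.25.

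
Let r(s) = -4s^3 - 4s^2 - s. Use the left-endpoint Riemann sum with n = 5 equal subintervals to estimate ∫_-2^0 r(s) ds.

11.36

Δs = (0 − (-2))/5 = 0.4.
Left endpoints: -2, -1.6, -1.2, -0.8, -0.4.
r(-2) = 18, r(-1.6) = 7.744, r(-1.2) = 2.352, r(-0.8) = 0.288, r(-0.4) = 0.016.
Sum = Δs · [r(-2) + r(-1.6) + r(-1.2) + r(-0.8) + r(-0.4)].
Sum = 11.36.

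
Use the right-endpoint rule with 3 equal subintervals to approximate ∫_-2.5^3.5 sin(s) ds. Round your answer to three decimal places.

Δs = (3.5 − (-2.5))/3 = 2.
Right endpoints: -0.5, 1.5, 3.5.
f(-0.5) ≈ -0.479, f(1.5) ≈ 0.997, f(3.5) ≈ -0.351.
Sum = Δs · [f(-0.5) + f(1.5) + f(3.5)].
Sum ≈ 0.335.

0.335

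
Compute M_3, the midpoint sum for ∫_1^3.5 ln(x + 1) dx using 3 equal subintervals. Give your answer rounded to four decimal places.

Δx = (3.5 − 1)/3 = 5/6.
Midpoints: 17/12, 2.25, 37/12.
f(17/12) ≈ 0.8824, f(2.25) ≈ 1.1787, f(37/12) ≈ 1.4069.
Sum = Δx · [f(17/12) + f(2.25) + f(37/12)].
Sum ≈ 2.8900.

2.8900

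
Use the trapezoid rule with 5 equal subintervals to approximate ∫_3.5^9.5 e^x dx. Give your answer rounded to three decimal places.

14888.694

Δx = (9.5 − 3.5)/5 = 1.2.
f(3.5) ≈ 33.115, f(4.7) ≈ 109.947, f(5.9) ≈ 365.037, f(7.1) ≈ 1211.967, f(8.3) ≈ 4023.872, f(9.5) ≈ 13359.727.
T_5 = (Δx/2)·[f(x_0) + 2f(x_1) + ... + 2f(x_{4}) + f(x_5)].
Sum ≈ 14888.694.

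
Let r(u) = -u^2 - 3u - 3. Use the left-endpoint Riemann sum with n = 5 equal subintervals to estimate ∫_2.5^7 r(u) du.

-162.045

Δu = (7 − 2.5)/5 = 0.9.
Left endpoints: 2.5, 3.4, 4.3, 5.2, 6.1.
r(2.5) = -16.75, r(3.4) = -24.76, r(4.3) = -34.39, r(5.2) = -45.64, r(6.1) = -58.51.
Sum = Δu · [r(2.5) + r(3.4) + r(4.3) + r(5.2) + r(6.1)].
Sum = -162.045.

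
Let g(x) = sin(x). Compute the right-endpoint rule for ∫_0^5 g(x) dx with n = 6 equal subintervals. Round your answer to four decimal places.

Δx = (5 − 0)/6 = 5/6.
Right endpoints: 5/6, 5/3, 2.5, 10/3, 25/6, 5.
g(5/6) ≈ 0.7402, g(5/3) ≈ 0.9954, g(2.5) ≈ 0.5985, g(10/3) ≈ -0.1906, g(25/6) ≈ -0.8548, g(5) ≈ -0.9589.
Sum = Δx · [g(5/6) + g(5/3) + g(2.5) + ...].
Sum ≈ 0.2748.

0.2748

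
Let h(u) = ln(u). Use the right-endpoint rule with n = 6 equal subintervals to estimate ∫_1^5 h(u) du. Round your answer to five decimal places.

4.55453

Δu = (5 − 1)/6 = 2/3.
Right endpoints: 5/3, 7/3, 3, 11/3, 13/3, 5.
h(5/3) ≈ 0.51083, h(7/3) ≈ 0.84730, h(3) ≈ 1.09861, h(11/3) ≈ 1.29928, h(13/3) ≈ 1.46634, h(5) ≈ 1.60944.
Sum = Δu · [h(5/3) + h(7/3) + h(3) + ...].
Sum ≈ 4.55453.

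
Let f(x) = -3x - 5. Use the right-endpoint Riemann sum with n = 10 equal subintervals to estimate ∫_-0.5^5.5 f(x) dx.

-80.4

Δx = (5.5 − (-0.5))/10 = 0.6.
Right endpoints: 0.1, 0.7, 1.3, 1.9, 2.5, 3.1, 3.7, 4.3, 4.9, 5.5.
f(0.1) = -5.3, f(0.7) = -7.1, f(1.3) = -8.9, f(1.9) = -10.7, f(2.5) = -12.5, f(3.1) = -14.3, f(3.7) = -16.1, f(4.3) = -17.9, f(4.9) = -19.7, f(5.5) = -21.5.
Sum = Δx · [f(0.1) + f(0.7) + f(1.3) + ...].
Sum = -80.4.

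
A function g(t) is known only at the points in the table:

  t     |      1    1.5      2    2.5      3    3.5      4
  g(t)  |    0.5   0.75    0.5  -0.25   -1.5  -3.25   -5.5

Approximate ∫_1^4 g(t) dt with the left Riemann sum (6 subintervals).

-1.625

Δt = 0.5.
Sum = 0.5·[0.5 + 0.75 + 0.5 + (-0.25) + (-1.5) + (-3.25)] = -1.625.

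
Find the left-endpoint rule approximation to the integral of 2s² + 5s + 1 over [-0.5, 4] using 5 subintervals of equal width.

Δs = (4 − (-0.5))/5 = 0.9.
Left endpoints: -0.5, 0.4, 1.3, 2.2, 3.1.
f(-0.5) = -1, f(0.4) = 3.32, f(1.3) = 10.88, f(2.2) = 21.68, f(3.1) = 35.72.
Sum = Δs · [f(-0.5) + f(0.4) + f(1.3) + f(2.2) + f(3.1)].
Sum = 63.54.

63.54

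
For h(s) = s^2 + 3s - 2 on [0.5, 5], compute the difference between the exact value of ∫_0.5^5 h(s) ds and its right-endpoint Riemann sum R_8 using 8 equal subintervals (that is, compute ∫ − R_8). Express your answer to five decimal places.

-10.99512

Exact integral: ∫_0.5^5 h(s) ds = 69.75.
R_8 ≈ 80.7451172.
Error ≈ 69.75 − 80.7451172 ≈ -10.99512.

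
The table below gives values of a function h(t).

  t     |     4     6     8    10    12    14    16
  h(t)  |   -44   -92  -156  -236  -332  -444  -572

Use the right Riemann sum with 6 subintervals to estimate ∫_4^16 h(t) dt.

-3664

Δt = 2.
Sum = 2·[(-92) + (-156) + (-236) + (-332) + (-444) + (-572)] = -3664.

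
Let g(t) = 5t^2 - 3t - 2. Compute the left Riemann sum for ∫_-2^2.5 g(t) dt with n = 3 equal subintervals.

Δt = (2.5 − (-2))/3 = 1.5.
Left endpoints: -2, -0.5, 1.
g(-2) = 24, g(-0.5) = 0.75, g(1) = 0.
Sum = Δt · [g(-2) + g(-0.5) + g(1)].
Sum = 37.125.

37.125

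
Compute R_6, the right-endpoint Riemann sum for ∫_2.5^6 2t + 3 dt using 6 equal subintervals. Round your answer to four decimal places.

42.2917

Δt = (6 − 2.5)/6 = 7/12.
Right endpoints: 37/12, 11/3, 4.25, 29/6, 65/12, 6.
f(37/12) = 55/6, f(11/3) = 31/3, f(4.25) = 11.5, f(29/6) = 38/3, f(65/12) = 83/6, f(6) = 15.
Sum = Δt · [f(37/12) + f(11/3) + f(4.25) + ...].
Sum ≈ 42.2917.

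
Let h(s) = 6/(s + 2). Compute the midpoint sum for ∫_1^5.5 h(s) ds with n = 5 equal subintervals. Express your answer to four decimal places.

5.4792

Δs = (5.5 − 1)/5 = 0.9.
Midpoints: 1.45, 2.35, 3.25, 4.15, 5.05.
h(1.45) = 40/23, h(2.35) = 40/29, h(3.25) = 8/7, h(4.15) = 40/41, h(5.05) = 40/47.
Sum = Δs · [h(1.45) + h(2.35) + h(3.25) + h(4.15) + h(5.05)].
Sum ≈ 5.4792.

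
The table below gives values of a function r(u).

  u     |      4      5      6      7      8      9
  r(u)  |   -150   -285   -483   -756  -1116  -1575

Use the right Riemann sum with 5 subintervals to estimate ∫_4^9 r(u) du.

Δu = 1.
Sum = 1·[(-285) + (-483) + (-756) + (-1116) + (-1575)] = -4215.

-4215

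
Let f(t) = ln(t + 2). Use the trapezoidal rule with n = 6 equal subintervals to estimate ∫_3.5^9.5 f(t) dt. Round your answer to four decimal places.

12.7030

Δt = (9.5 − 3.5)/6 = 1.
f(3.5) ≈ 1.7047, f(4.5) ≈ 1.8718, f(5.5) ≈ 2.0149, f(6.5) ≈ 2.1401, f(7.5) ≈ 2.2513, f(8.5) ≈ 2.3514, f(9.5) ≈ 2.4423.
T_6 = (Δt/2)·[f(t_0) + 2f(t_1) + ... + 2f(t_{5}) + f(t_6)].
Sum ≈ 12.7030.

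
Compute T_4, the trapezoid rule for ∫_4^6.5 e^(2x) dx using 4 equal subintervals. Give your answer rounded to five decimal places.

Δx = (6.5 − 4)/4 = 0.625.
f(4) ≈ 2980.95799, f(4.625) ≈ 10404.56572, f(5.25) ≈ 36315.50267, f(5.875) ≈ 126753.55901, f(6.5) ≈ 442413.39201.
T_4 = (Δx/2)·[f(x_0) + 2f(x_1) + 2f(x_2) + 2f(x_3) + f(x_4)].
Sum ≈ 247606.75150.

247606.75150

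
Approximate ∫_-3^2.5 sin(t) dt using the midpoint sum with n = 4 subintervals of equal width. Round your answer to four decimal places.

Δt = (2.5 − (-3))/4 = 1.375.
Midpoints: -2.3125, -0.9375, 0.4375, 1.8125.
f(-2.3125) ≈ -0.7373, f(-0.9375) ≈ -0.8061, f(0.4375) ≈ 0.4237, f(1.8125) ≈ 0.9709.
Sum = Δt · [f(-2.3125) + f(-0.9375) + f(0.4375) + f(1.8125)].
Sum ≈ -0.2046.

-0.2046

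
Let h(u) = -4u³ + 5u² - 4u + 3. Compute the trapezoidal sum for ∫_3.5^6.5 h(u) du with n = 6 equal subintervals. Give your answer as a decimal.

Δu = (6.5 − 3.5)/6 = 0.5.
h(3.5) = -121.25, h(4) = -189, h(4.5) = -278.25, h(5) = -392, h(5.5) = -533.25, h(6) = -705, h(6.5) = -910.25.
T_6 = (Δu/2)·[h(u_0) + 2h(u_1) + ... + 2h(u_{5}) + h(u_6)].
Sum = -1306.625.

-1306.625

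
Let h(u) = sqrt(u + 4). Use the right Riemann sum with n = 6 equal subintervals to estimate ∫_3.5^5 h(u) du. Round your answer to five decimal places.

4.33953

Δu = (5 − 3.5)/6 = 0.25.
Right endpoints: 3.75, 4, 4.25, 4.5, 4.75, 5.
h(3.75) ≈ 2.78388, h(4) ≈ 2.82843, h(4.25) ≈ 2.87228, h(4.5) ≈ 2.91548, h(4.75) ≈ 2.95804, h(5) ≈ 3.00000.
Sum = Δu · [h(3.75) + h(4) + h(4.25) + ...].
Sum ≈ 4.33953.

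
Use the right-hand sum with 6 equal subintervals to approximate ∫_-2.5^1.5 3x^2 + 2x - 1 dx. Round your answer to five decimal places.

Δx = (1.5 − (-2.5))/6 = 2/3.
Right endpoints: -11/6, -7/6, -0.5, 1/6, 5/6, 1.5.
f(-11/6) = 65/12, f(-7/6) = 0.75, f(-0.5) = -1.25, f(1/6) = -7/12, f(5/6) = 2.75, f(1.5) = 8.75.
Sum = Δx · [f(-11/6) + f(-7/6) + f(-0.5) + ...].
Sum ≈ 10.55556.

10.55556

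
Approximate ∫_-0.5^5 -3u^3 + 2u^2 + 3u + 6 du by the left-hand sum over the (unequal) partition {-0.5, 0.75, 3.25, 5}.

Subinterval widths: 1.25, 2.5, 1.75.
Left endpoints: -0.5, 0.75, 3.25.
f(-0.5) = 5.375, f(0.75) = 8.109375, f(3.25) = -66.109375.
Sum = Σ Δu_i · f(u_i).
Sum = -88.69921875.

-88.69921875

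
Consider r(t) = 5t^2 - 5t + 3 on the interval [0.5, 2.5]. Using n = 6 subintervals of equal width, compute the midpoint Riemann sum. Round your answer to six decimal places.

Δt = (2.5 − 0.5)/6 = 1/3.
Midpoints: 2/3, 1, 4/3, 5/3, 2, 7/3.
r(2/3) = 17/9, r(1) = 3, r(4/3) = 47/9, r(5/3) = 77/9, r(2) = 13, r(7/3) = 167/9.
Sum = Δt · [r(2/3) + r(1) + r(4/3) + ...].
Sum ≈ 16.740741.

16.740741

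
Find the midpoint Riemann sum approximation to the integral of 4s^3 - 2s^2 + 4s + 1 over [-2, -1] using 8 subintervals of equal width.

Δs = (-1 − (-2))/8 = 0.125.
Midpoints: -1.9375, -1.8125, -1.6875, -1.5625, -1.4375, -1.3125, -1.1875, -1.0625.
f(-1.9375) = -44391/1024, f(-1.8125) = -37517/1024, f(-1.6875) = -31403/1024, f(-1.5625) = -26001/1024, f(-1.4375) = -21263/1024, f(-1.3125) = -17141/1024, f(-1.1875) = -13587/1024, f(-1.0625) = -10553/1024.
Sum = Δs · [f(-1.9375) + f(-1.8125) + f(-1.6875) + ...].
Sum = -24.640625.

-24.640625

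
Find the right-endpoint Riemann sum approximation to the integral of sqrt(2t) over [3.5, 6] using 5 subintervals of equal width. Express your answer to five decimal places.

Δt = (6 − 3.5)/5 = 0.5.
Right endpoints: 4, 4.5, 5, 5.5, 6.
f(4) ≈ 2.82843, f(4.5) ≈ 3.00000, f(5) ≈ 3.16228, f(5.5) ≈ 3.31662, f(6) ≈ 3.46410.
Sum = Δt · [f(4) + f(4.5) + f(5) + f(5.5) + f(6)].
Sum ≈ 7.88572.

7.88572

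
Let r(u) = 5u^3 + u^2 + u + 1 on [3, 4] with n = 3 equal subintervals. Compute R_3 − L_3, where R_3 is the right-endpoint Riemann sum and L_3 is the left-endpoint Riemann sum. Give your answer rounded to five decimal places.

64.33333

R_3 ≈ 268.7407407.
L_3 ≈ 204.4074074.
R_3 − L_3 ≈ 64.33333.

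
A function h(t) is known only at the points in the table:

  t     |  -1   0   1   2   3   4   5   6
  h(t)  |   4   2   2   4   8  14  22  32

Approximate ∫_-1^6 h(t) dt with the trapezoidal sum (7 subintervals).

Δt = 1.
T_7 = (1/2)·[4 + 2·2 + 2·2 + 2·4 + 2·8 + 2·14 + 2·22 + 32] = 70.

70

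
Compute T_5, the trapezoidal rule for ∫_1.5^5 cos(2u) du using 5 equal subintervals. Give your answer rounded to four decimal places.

Δu = (5 − 1.5)/5 = 0.7.
f(1.5) ≈ -0.9900, f(2.2) ≈ -0.3073, f(2.9) ≈ 0.8855, f(3.6) ≈ 0.6084, f(4.3) ≈ -0.6787, f(5) ≈ -0.8391.
T_5 = (Δu/2)·[f(u_0) + 2f(u_1) + ... + 2f(u_{4}) + f(u_5)].
Sum ≈ -0.2847.

-0.2847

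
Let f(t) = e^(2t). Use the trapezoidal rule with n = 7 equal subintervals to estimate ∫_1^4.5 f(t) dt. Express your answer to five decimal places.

Δt = (4.5 − 1)/7 = 0.5.
f(1) ≈ 7.38906, f(1.5) ≈ 20.08554, f(2) ≈ 54.59815, f(2.5) ≈ 148.41316, f(3) ≈ 403.42879, f(3.5) ≈ 1096.63316, f(4) ≈ 2980.95799, f(4.5) ≈ 8103.08393.
T_7 = (Δt/2)·[f(t_0) + 2f(t_1) + ... + 2f(t_{6}) + f(t_7)].
Sum ≈ 4379.67664.

4379.67664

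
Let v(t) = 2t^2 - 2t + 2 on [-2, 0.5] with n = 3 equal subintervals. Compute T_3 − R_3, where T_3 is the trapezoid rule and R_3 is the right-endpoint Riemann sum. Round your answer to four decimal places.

T_3 ≈ 14.745370.
R_3 ≈ 9.537037.
T_3 − R_3 ≈ 5.2083.

5.2083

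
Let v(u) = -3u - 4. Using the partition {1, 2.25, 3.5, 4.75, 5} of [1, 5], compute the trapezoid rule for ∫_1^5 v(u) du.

Subinterval widths: 1.25, 1.25, 1.25, 0.25.
v(1) = -7, v(2.25) = -10.75, v(3.5) = -14.5, v(4.75) = -18.25, v(5) = -19.
On each subinterval the trapezoid contributes (Δu_i/2)·[v(u_{i-1}) + v(u_i)].
Sum = -52.

-52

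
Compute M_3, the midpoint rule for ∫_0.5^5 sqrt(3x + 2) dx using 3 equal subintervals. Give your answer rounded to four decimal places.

14.1601

Δx = (5 − 0.5)/3 = 1.5.
Midpoints: 1.25, 2.75, 4.25.
f(1.25) ≈ 2.3979, f(2.75) ≈ 3.2016, f(4.25) ≈ 3.8406.
Sum = Δx · [f(1.25) + f(2.75) + f(4.25)].
Sum ≈ 14.1601.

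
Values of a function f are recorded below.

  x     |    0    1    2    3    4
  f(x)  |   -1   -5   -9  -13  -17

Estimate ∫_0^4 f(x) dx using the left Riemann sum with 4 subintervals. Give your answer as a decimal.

-28

Δx = 1.
Sum = 1·[(-1) + (-5) + (-9) + (-13)] = -28.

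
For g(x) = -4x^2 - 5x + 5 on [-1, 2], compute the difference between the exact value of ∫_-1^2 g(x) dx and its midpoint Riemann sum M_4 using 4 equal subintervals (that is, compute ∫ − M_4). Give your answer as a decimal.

Exact integral: ∫_-1^2 g(x) dx = -4.5.
M_4 = -3.9375.
Error = -4.5 − (-3.9375) = -0.5625.

-0.5625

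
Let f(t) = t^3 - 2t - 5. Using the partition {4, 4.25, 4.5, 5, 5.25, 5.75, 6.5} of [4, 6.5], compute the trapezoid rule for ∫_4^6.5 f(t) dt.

345.5546875

Subinterval widths: 0.25, 0.25, 0.5, 0.25, 0.5, 0.75.
f(4) = 51, f(4.25) = 63.265625, f(4.5) = 77.125, f(5) = 110, f(5.25) = 129.203125, f(5.75) = 173.609375, f(6.5) = 256.625.
On each subinterval the trapezoid contributes (Δt_i/2)·[f(t_{i-1}) + f(t_i)].
Sum = 345.5546875.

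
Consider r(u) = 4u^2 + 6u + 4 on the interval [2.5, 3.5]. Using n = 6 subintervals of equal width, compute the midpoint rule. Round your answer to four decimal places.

58.3241

Δu = (3.5 − 2.5)/6 = 1/6.
Midpoints: 31/12, 2.75, 35/12, 37/12, 3.25, 41/12.
r(31/12) = 1663/36, r(2.75) = 50.75, r(35/12) = 1999/36, r(37/12) = 2179/36, r(3.25) = 65.75, r(41/12) = 2563/36.
Sum = Δu · [r(31/12) + r(2.75) + r(35/12) + ...].
Sum ≈ 58.3241.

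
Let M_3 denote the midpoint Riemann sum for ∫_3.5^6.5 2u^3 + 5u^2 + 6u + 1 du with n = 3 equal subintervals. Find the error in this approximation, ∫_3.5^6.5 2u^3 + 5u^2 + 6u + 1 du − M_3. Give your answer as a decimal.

8.75

Exact integral: ∫_3.5^6.5 f(u) du = 1296.75.
M_3 = 1288.
Error = 1296.75 − 1288 = 8.75.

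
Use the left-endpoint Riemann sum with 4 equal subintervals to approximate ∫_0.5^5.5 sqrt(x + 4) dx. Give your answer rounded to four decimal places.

12.5466

Δx = (5.5 − 0.5)/4 = 1.25.
Left endpoints: 0.5, 1.75, 3, 4.25.
f(0.5) ≈ 2.1213, f(1.75) ≈ 2.3979, f(3) ≈ 2.6458, f(4.25) ≈ 2.8723.
Sum = Δx · [f(0.5) + f(1.75) + f(3) + f(4.25)].
Sum ≈ 12.5466.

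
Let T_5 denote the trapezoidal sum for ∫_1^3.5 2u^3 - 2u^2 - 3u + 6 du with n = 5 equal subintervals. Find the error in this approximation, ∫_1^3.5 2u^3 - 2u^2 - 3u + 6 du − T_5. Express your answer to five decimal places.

Exact integral: ∫_1^3.5 f(u) du ≈ 44.7395833.
T_5 = 45.9375.
Error ≈ 44.7395833 − 45.9375 ≈ -1.19792.

-1.19792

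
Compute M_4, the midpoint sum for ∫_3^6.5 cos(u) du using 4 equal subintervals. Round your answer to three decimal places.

0.076

Δu = (6.5 − 3)/4 = 0.875.
Midpoints: 3.4375, 4.3125, 5.1875, 6.0625.
f(3.4375) ≈ -0.957, f(4.3125) ≈ -0.389, f(5.1875) ≈ 0.457, f(6.0625) ≈ 0.976.
Sum = Δu · [f(3.4375) + f(4.3125) + f(5.1875) + f(6.0625)].
Sum ≈ 0.076.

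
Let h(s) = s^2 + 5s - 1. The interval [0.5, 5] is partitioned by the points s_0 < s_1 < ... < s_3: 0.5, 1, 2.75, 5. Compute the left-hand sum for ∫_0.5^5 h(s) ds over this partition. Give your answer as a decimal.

Subinterval widths: 0.5, 1.75, 2.25.
Left endpoints: 0.5, 1, 2.75.
h(0.5) = 1.75, h(1) = 5, h(2.75) = 20.3125.
Sum = Σ Δs_i · h(s_i).
Sum = 55.328125.

55.328125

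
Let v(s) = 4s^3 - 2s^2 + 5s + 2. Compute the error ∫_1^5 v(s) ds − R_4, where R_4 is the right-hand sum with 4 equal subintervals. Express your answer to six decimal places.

-256.666667

Exact integral: ∫_1^5 v(s) ds ≈ 609.33333333.
R_4 = 866.
Error ≈ 609.33333333 − 866 ≈ -256.666667.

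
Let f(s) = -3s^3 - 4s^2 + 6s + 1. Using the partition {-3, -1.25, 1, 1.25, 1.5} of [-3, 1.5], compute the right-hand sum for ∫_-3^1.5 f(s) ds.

-15.2421875

Subinterval widths: 1.75, 2.25, 0.25, 0.25.
Right endpoints: -1.25, 1, 1.25, 1.5.
f(-1.25) = -6.890625, f(1) = 0, f(1.25) = -3.609375, f(1.5) = -9.125.
Sum = Σ Δs_i · f(s_i).
Sum = -15.2421875.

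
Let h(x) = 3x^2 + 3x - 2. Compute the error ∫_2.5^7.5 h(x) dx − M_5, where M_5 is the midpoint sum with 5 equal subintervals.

1.25

Exact integral: ∫_2.5^7.5 h(x) dx = 471.25.
M_5 = 470.
Error = 471.25 − 470 = 1.25.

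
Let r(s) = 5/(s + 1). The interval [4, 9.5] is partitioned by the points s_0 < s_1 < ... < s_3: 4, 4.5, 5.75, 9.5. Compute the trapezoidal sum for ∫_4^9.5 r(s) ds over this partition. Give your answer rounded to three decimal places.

3.790

Subinterval widths: 0.5, 1.25, 3.75.
r(4) = 1, r(4.5) = 10/11, r(5.75) = 20/27, r(9.5) = 10/21.
On each subinterval the trapezoid contributes (Δs_i/2)·[r(s_{i-1}) + r(s_i)].
Sum ≈ 3.790.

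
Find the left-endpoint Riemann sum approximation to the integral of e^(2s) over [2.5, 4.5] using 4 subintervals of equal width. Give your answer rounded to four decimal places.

2314.7165

Δs = (4.5 − 2.5)/4 = 0.5.
Left endpoints: 2.5, 3, 3.5, 4.
f(2.5) ≈ 148.4132, f(3) ≈ 403.4288, f(3.5) ≈ 1096.6332, f(4) ≈ 2980.9580.
Sum = Δs · [f(2.5) + f(3) + f(3.5) + f(4)].
Sum ≈ 2314.7165.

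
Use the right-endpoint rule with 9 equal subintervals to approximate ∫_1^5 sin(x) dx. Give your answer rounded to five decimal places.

-0.14769

Δx = (5 − 1)/9 = 4/9.
Right endpoints: 13/9, 17/9, 7/3, 25/9, 29/9, 11/3, 37/9, 41/9, 5.
f(13/9) ≈ 0.99203, f(17/9) ≈ 0.94983, f(7/3) ≈ 0.72309, f(25/9) ≈ 0.35584, f(29/9) ≈ -0.08054, f(11/3) ≈ -0.50128, f(37/9) ≈ -0.82461, f(41/9) ≈ -0.98773, f(5) ≈ -0.95892.
Sum = Δx · [f(13/9) + f(17/9) + f(7/3) + ...].
Sum ≈ -0.14769.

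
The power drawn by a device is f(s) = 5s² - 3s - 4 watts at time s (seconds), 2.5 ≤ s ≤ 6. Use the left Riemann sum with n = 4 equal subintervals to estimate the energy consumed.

Δs = (6 − 2.5)/4 = 0.875.
Left endpoints: 2.5, 3.375, 4.25, 5.125.
f(2.5) = 19.75, f(3.375) = 42.828125, f(4.25) = 73.5625, f(5.125) = 111.953125.
Sum = Δs · [f(2.5) + f(3.375) + f(4.25) + f(5.125)].
Sum = 217.08203125.

217.08203125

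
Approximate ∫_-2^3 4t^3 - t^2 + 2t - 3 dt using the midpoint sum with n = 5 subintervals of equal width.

41.25

Δt = (3 − (-2))/5 = 1.
Midpoints: -1.5, -0.5, 0.5, 1.5, 2.5.
f(-1.5) = -21.75, f(-0.5) = -4.75, f(0.5) = -1.75, f(1.5) = 11.25, f(2.5) = 58.25.
Sum = Δt · [f(-1.5) + f(-0.5) + f(0.5) + f(1.5) + f(2.5)].
Sum = 41.25.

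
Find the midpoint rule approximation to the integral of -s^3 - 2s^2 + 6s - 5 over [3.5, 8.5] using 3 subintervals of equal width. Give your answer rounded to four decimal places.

-1470.1852

Δs = (8.5 − 3.5)/3 = 5/3.
Midpoints: 13/3, 6, 23/3.
f(13/3) = -2644/27, f(6) = -257, f(23/3) = -14234/27.
Sum = Δs · [f(13/3) + f(6) + f(23/3)].
Sum ≈ -1470.1852.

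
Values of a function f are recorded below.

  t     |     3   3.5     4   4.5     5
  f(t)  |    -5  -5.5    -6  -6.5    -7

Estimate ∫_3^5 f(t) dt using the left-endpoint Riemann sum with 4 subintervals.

-11.5

Δt = 0.5.
Sum = 0.5·[(-5) + (-5.5) + (-6) + (-6.5)] = -11.5.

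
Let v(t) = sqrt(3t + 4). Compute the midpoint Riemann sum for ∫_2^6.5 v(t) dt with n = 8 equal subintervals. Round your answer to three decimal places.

18.291

Δt = (6.5 − 2)/8 = 0.5625.
Midpoints: 2.28125, 2.84375, 3.40625, 3.96875, 4.53125, 5.09375, 5.65625, 6.21875.
v(2.28125) ≈ 3.293, v(2.84375) ≈ 3.540, v(3.40625) ≈ 3.771, v(3.96875) ≈ 3.988, v(4.53125) ≈ 4.194, v(5.09375) ≈ 4.391, v(5.65625) ≈ 4.579, v(6.21875) ≈ 4.760.
Sum = Δt · [v(2.28125) + v(2.84375) + v(3.40625) + ...].
Sum ≈ 18.291.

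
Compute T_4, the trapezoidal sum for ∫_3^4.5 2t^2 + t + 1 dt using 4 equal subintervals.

Δt = (4.5 − 3)/4 = 0.375.
f(3) = 22, f(3.375) = 27.15625, f(3.75) = 32.875, f(4.125) = 39.15625, f(4.5) = 46.
T_4 = (Δt/2)·[f(t_0) + 2f(t_1) + 2f(t_2) + 2f(t_3) + f(t_4)].
Sum = 49.9453125.

49.9453125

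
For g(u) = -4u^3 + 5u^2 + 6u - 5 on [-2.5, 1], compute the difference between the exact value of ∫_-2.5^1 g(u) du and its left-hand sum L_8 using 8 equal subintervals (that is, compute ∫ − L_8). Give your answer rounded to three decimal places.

Exact integral: ∫_-2.5^1 g(u) du ≈ 32.52083.
L_8 ≈ 49.77930.
Error ≈ 32.52083 − 49.77930 ≈ -17.258.

-17.258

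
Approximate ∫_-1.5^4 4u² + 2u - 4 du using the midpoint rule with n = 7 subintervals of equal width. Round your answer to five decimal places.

80.45153

Δu = (4 − (-1.5))/7 = 11/14.
Midpoints: -31/28, -9/28, 13/28, 1.25, 57/28, 79/28, 101/28.
f(-31/28) = -257/196, f(-9/28) = -829/196, f(13/28) = -433/196, f(1.25) = 4.75, f(57/28) = 3263/196, f(79/28) = 6563/196, f(101/28) = 10831/196.
Sum = Δu · [f(-31/28) + f(-9/28) + f(13/28) + ...].
Sum ≈ 80.45153.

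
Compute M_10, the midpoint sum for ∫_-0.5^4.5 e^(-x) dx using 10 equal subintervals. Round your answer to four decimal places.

1.6207

Δx = (4.5 − (-0.5))/10 = 0.5.
Midpoints: -0.25, 0.25, 0.75, 1.25, 1.75, 2.25, 2.75, 3.25, 3.75, 4.25.
f(-0.25) ≈ 1.2840, f(0.25) ≈ 0.7788, f(0.75) ≈ 0.4724, f(1.25) ≈ 0.2865, f(1.75) ≈ 0.1738, f(2.25) ≈ 0.1054, f(2.75) ≈ 0.0639, f(3.25) ≈ 0.0388, f(3.75) ≈ 0.0235, f(4.25) ≈ 0.0143.
Sum = Δx · [f(-0.25) + f(0.25) + f(0.75) + ...].
Sum ≈ 1.6207.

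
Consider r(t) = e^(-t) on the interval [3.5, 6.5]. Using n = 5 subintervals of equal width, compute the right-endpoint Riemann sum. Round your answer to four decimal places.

0.0209

Δt = (6.5 − 3.5)/5 = 0.6.
Right endpoints: 4.1, 4.7, 5.3, 5.9, 6.5.
r(4.1) ≈ 0.0166, r(4.7) ≈ 0.0091, r(5.3) ≈ 0.0050, r(5.9) ≈ 0.0027, r(6.5) ≈ 0.0015.
Sum = Δt · [r(4.1) + r(4.7) + r(5.3) + r(5.9) + r(6.5)].
Sum ≈ 0.0209.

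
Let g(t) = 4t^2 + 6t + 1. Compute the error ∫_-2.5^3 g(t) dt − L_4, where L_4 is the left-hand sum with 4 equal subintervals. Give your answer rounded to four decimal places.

Exact integral: ∫_-2.5^3 g(t) dt ≈ 70.583333.
L_4 = 47.265625.
Error ≈ 70.583333 − 47.265625 ≈ 23.3177.

23.3177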